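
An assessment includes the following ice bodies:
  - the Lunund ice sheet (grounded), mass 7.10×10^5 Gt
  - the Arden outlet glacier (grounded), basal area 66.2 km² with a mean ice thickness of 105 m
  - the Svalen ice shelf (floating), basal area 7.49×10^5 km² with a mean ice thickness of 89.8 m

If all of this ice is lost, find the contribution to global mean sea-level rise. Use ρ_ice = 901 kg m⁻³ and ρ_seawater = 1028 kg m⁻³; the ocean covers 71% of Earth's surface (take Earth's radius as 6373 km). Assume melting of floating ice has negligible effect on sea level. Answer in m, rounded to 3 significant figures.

≈ 1.91 m

Lunund: 7.10×10^5 Gt = 7.100×10^17 kg; dividing by ρ_w = 1028 kg m⁻³ gives 6.907×10^14 m³ of water.
Arden: ice volume = 66.2 km² × 105 m = 6.951 km³; 6.951 × (901/1028) = 6.092 km³ of water.
The Svalen ice shelf is floating and already displaces its own weight of water, so its melt adds essentially nothing to sea level.
Total added water ≈ 6.907×10^14 m³ over 3.62×10^14 m² → Δh = 1.91 m.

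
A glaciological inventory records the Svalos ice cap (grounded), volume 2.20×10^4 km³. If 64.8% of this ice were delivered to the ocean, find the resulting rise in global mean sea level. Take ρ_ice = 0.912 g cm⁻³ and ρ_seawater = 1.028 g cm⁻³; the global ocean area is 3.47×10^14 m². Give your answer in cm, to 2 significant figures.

Svalos: 0.648 × 2.20×10^4 km³ × (912/1028) = 1.265×10^4 km³ of water.
Spread over 3.47×10^14 m² of ocean, Δh = 1.265×10^13 / 3.47×10^14 = 0.0364 m = 3.6 cm.

≈ 3.6 cm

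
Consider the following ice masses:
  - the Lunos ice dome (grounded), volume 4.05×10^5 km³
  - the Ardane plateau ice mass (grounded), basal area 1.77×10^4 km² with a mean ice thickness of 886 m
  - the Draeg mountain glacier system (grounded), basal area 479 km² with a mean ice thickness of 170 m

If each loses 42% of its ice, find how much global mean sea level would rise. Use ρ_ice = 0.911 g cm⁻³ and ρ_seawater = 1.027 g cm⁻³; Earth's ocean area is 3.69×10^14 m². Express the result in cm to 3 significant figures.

Lunos: 0.42 × 4.05×10^5 km³ × (911/1027) = 1.509×10^5 km³ of water.
Ardane: ice volume = 1.77×10^4 km² × 886 m = 1.568×10^4 km³; 0.42 × 1.568×10^4 × (911/1027) = 5843 km³ of water.
Draeg: ice volume = 479 km² × 170 m = 81.43 km³; 0.42 × 81.43 × (911/1027) = 30.34 km³ of water.
Total added water ≈ 1.568×10^14 m³ over 3.69×10^14 m² → Δh = 0.425 m = 42.5 cm.

≈ 42.5 cm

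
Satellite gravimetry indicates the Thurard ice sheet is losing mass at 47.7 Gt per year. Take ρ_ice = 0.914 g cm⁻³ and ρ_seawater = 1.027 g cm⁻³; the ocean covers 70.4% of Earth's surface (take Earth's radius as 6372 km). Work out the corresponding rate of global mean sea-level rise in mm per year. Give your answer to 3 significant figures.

≈ 0.129 mm/yr

ρ_w = 1.027 g cm⁻³ = 1027 kg m⁻³. Annual water volume added = 47.7 Gt / ρ_w = 4.770×10^13 kg / 1027 kg m⁻³ = 4.645×10^10 m³.
Δh per year = 4.645×10^10 / 3.59×10^14 = 1.29×10^-4 m = 0.129 mm.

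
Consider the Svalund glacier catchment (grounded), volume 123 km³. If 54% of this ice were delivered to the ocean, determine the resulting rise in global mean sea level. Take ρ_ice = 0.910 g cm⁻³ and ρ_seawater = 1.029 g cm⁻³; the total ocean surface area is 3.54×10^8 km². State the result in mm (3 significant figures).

Svalund: 0.54 × 123 km³ × (910/1029) = 58.74 km³ of water.
Spread over 3.54×10^14 m² of ocean, Δh = 5.874×10^10 / 3.54×10^14 = 1.66×10^-4 m = 0.166 mm.

≈ 0.166 mm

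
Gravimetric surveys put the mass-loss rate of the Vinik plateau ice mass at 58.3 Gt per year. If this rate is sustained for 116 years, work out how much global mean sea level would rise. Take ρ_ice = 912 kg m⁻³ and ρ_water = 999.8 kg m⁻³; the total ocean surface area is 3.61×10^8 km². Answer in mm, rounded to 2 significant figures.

Total mass lost = 58.3 Gt/yr × 116 yr = 6763 Gt = 6.763×10^15 kg.
ρ_w = 999.8 kg m⁻³, so water volume = 6.763×10^15 / 999.8 = 6.764×10^12 m³.
Δh = 6.764×10^12 / 3.61×10^14 = 0.0187 m = 19 mm.

≈ 19 mm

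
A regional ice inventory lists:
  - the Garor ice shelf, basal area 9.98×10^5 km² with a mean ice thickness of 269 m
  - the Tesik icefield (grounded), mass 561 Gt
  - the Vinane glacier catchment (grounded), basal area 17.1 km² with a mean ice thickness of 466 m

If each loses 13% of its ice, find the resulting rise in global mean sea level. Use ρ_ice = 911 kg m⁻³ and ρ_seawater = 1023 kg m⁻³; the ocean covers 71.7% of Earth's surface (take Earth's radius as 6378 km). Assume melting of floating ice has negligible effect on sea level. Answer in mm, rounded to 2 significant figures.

The Garor ice shelf is floating and already displaces its own weight of water, so its melt adds essentially nothing to sea level.
Tesik: 0.13 × 561 Gt = 7.293×10^13 kg; dividing by ρ_w = 1023 kg m⁻³ gives 7.129×10^10 m³ of water.
Vinane: ice volume = 17.1 km² × 466 m = 7.969 km³; 0.13 × 7.969 × (911/1023) = 0.9225 km³ of water.
Total added water ≈ 7.221×10^10 m³ over 3.67×10^14 m² → Δh = 1.97×10^-4 m = 0.20 mm.

≈ 0.20 mm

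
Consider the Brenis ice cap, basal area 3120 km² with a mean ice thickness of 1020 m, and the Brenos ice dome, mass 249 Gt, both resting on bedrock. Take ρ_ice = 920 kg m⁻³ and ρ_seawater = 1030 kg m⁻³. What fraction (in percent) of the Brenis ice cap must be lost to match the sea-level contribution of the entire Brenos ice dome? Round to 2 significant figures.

Equal sea-level rise means equal mass of meltwater, i.e. equal mass of ice lost.
Ice mass of Brenos: 2.490×10^14 kg; ice mass of Brenis: 2.928×10^15 kg.
Fraction required = 2.490×10^14 / 2.928×10^15 = 0.0850 → 8.5 %.

≈ 8.5 %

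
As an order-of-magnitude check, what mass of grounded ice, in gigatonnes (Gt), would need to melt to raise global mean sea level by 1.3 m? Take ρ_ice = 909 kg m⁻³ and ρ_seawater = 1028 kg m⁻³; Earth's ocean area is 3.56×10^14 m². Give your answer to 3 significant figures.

≈ 4.76×10^5 Gt

Required water volume = Δh × A = 1.3 m × 3.56×10^14 m² = 4.628×10^14 m³.
ρ_w = 1028 kg m⁻³, so the mass of water = 4.628×10^14 m³ × 1028 kg m⁻³ = 4.758×10^17 kg = 4.76×10^5 Gt (and the same mass of ice, by conservation).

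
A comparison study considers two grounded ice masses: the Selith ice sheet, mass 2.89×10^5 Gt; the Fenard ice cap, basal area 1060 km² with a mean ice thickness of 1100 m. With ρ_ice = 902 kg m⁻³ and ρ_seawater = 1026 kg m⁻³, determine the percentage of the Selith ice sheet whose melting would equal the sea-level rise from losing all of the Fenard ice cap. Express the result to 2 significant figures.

≈ 0.36 %

Equal sea-level rise means equal mass of meltwater, i.e. equal mass of ice lost.
Ice mass of Fenard: 1.052×10^15 kg; ice mass of Selith: 2.890×10^17 kg.
Fraction required = 1.052×10^15 / 2.890×10^17 = 3.64×10^-3 → 0.36 %.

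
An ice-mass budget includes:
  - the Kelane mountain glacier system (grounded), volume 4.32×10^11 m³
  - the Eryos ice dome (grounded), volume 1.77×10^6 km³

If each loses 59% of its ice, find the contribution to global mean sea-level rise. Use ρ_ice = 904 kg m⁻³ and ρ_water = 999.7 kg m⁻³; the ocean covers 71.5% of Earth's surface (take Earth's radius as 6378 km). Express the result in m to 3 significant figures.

≈ 2.58 m

Kelane: 0.59 × 4.32×10^11 m³ × (904/999.7) = 2.305×10^11 m³ of water.
Eryos: 0.59 × 1.77×10^6 km³ × (904/999.7) = 9.443×10^5 km³ of water.
Total added water ≈ 9.446×10^14 m³ over 3.65×10^14 m² → Δh = 2.58 m.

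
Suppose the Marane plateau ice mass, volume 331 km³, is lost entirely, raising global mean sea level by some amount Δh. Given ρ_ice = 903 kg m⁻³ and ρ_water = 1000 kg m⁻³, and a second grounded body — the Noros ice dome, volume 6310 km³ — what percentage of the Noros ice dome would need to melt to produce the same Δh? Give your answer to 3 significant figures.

Equal sea-level rise means equal mass of meltwater, i.e. equal mass of ice lost.
Ice mass of Marane: 2.989×10^14 kg; ice mass of Noros: 5.698×10^15 kg.
Fraction required = 2.989×10^14 / 5.698×10^15 = 0.0525 → 5.25 %.

≈ 5.25 %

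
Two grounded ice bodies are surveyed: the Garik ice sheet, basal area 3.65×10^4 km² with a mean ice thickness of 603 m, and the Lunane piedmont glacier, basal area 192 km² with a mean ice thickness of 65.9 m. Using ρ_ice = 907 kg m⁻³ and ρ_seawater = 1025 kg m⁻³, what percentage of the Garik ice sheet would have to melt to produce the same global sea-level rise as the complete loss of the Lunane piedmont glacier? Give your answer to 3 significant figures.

Equal sea-level rise means equal mass of meltwater, i.e. equal mass of ice lost.
Ice mass of Lunane: 1.148×10^13 kg; ice mass of Garik: 1.996×10^16 kg.
Fraction required = 1.148×10^13 / 1.996×10^16 = 5.75×10^-4 → 0.0575 %.

≈ 0.0575 %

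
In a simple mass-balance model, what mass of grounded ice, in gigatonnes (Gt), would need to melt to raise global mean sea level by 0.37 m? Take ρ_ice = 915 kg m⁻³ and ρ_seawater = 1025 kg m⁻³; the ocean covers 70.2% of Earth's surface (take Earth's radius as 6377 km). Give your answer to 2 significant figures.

Required water volume = Δh × A = 0.37 m × 3.59×10^14 m² = 1.327×10^14 m³.
ρ_w = 1025 kg m⁻³, so the mass of water = 1.327×10^14 m³ × 1025 kg m⁻³ = 1.361×10^17 kg = 1.4×10^5 Gt (and the same mass of ice, by conservation).

≈ 1.4×10^5 Gt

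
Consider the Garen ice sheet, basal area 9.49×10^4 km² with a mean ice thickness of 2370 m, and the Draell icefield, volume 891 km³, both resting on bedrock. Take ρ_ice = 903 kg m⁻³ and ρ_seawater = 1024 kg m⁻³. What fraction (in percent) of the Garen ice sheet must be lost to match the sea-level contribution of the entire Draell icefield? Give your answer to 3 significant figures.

Equal sea-level rise means equal mass of meltwater, i.e. equal mass of ice lost.
Ice mass of Draell: 8.046×10^14 kg; ice mass of Garen: 2.031×10^17 kg.
Fraction required = 8.046×10^14 / 2.031×10^17 = 3.96×10^-3 → 0.396 %.

≈ 0.396 %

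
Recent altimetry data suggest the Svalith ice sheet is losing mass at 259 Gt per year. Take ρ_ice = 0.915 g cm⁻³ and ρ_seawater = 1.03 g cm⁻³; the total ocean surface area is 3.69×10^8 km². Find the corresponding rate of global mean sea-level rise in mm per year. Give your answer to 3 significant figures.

≈ 0.681 mm/yr

ρ_w = 1.03 g cm⁻³ = 1030 kg m⁻³. Annual water volume added = 259 Gt / ρ_w = 2.590×10^14 kg / 1030 kg m⁻³ = 2.515×10^11 m³.
Δh per year = 2.515×10^11 / 3.69×10^14 = 6.81×10^-4 m = 0.681 mm.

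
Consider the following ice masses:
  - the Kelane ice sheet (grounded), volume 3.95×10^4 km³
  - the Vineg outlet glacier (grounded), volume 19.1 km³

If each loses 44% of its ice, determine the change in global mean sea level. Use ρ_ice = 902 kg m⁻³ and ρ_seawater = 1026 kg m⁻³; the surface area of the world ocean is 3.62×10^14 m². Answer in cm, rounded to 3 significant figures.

≈ 4.22 cm

Kelane: 0.44 × 3.95×10^4 km³ × (902/1026) = 1.528×10^4 km³ of water.
Vineg: 0.44 × 19.1 km³ × (902/1026) = 7.388 km³ of water.
Total added water ≈ 1.529×10^13 m³ over 3.62×10^14 m² → Δh = 0.0422 m = 4.22 cm.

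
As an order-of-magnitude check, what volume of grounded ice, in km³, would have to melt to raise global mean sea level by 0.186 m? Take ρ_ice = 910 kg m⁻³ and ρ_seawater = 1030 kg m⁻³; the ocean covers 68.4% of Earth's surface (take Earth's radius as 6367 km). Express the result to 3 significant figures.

Required water volume = Δh × A = 0.186 m × 3.48×10^14 m² = 6.481×10^13 m³ = 6.481×10^4 km³.
Ice volume = water volume × ρ_w/ρ_ice = 6.481×10^4 × 1030/910 = 7.34×10^4 km³.

≈ 7.34×10^4 km³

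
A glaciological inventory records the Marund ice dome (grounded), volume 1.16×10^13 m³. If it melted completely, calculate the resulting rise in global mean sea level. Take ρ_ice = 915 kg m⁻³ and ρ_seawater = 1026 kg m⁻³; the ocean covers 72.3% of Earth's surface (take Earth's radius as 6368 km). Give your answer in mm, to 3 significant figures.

Marund: 1.16×10^13 m³ × (915/1026) = 1.035×10^13 m³ of water.
Spread over 3.68×10^14 m² of ocean, Δh = 1.035×10^13 / 3.68×10^14 = 0.0281 m = 28.1 mm.

≈ 28.1 mm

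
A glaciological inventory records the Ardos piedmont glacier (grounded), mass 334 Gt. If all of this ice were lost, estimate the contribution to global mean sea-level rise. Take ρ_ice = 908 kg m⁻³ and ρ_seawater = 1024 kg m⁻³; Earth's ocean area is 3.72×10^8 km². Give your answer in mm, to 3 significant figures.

Ardos: 334 Gt = 3.340×10^14 kg; dividing by ρ_w = 1024 kg m⁻³ gives 3.262×10^11 m³ of water.
Spread over 3.72×10^14 m² of ocean, Δh = 3.262×10^11 / 3.72×10^14 = 8.77×10^-4 m = 0.877 mm.

≈ 0.877 mm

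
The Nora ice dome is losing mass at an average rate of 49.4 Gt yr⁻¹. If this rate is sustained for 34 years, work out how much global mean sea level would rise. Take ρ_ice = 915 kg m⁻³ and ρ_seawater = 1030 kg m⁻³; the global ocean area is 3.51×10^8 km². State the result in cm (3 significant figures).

≈ 0.465 cm

Total mass lost = 49.4 Gt/yr × 34 yr = 1680 Gt = 1.680×10^15 kg.
ρ_w = 1030 kg m⁻³, so water volume = 1.680×10^15 / 1030 = 1.631×10^12 m³.
Δh = 1.631×10^12 / 3.51×10^14 = 4.65×10^-3 m = 0.465 cm.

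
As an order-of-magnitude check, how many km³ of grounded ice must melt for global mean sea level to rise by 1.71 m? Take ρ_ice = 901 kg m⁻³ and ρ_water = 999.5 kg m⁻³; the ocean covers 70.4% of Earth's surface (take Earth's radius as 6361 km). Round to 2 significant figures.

≈ 6.8×10^5 km³

Required water volume = Δh × A = 1.71 m × 3.58×10^14 m² = 6.121×10^14 m³ = 6.121×10^5 km³.
Ice volume = water volume × ρ_w/ρ_ice = 6.121×10^5 × 999.5/901 = 6.8×10^5 km³.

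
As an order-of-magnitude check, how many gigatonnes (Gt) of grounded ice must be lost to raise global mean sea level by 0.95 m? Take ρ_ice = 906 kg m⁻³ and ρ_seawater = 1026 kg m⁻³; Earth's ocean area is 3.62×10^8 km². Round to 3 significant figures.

Required water volume = Δh × A = 0.95 m × 3.62×10^14 m² = 3.439×10^14 m³.
ρ_w = 1026 kg m⁻³, so the mass of water = 3.439×10^14 m³ × 1026 kg m⁻³ = 3.528×10^17 kg = 3.53×10^5 Gt (and the same mass of ice, by conservation).

≈ 3.53×10^5 Gt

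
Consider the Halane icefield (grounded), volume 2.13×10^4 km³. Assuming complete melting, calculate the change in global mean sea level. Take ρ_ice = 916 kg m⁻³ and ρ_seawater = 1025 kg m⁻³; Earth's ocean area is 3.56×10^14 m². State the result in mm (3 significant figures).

≈ 53.5 mm

Halane: 2.13×10^4 km³ × (916/1025) = 1.903×10^4 km³ of water.
Spread over 3.56×10^14 m² of ocean, Δh = 1.903×10^13 / 3.56×10^14 = 0.0535 m = 53.5 mm.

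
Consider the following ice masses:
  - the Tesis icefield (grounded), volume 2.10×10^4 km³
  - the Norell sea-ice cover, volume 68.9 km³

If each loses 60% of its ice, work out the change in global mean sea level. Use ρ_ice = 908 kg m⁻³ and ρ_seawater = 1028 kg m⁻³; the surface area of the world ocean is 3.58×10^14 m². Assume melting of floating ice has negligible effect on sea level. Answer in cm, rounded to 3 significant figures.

Tesis: 0.6 × 2.10×10^4 km³ × (908/1028) = 1.113×10^4 km³ of water.
The Norell sea-ice cover is floating and already displaces its own weight of water, so its melt adds essentially nothing to sea level.
Total added water ≈ 1.113×10^13 m³ over 3.58×10^14 m² → Δh = 0.0311 m = 3.11 cm.

≈ 3.11 cm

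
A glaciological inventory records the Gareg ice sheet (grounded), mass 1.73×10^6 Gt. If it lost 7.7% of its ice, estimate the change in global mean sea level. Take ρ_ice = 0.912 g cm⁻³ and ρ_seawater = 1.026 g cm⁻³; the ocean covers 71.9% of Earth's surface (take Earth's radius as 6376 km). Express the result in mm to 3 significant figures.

≈ 353 mm

Gareg: 0.077 × 1.73×10^6 Gt = 1.332×10^17 kg; dividing by ρ_w = 1.026 g cm⁻³ = 1026 kg m⁻³ gives 1.298×10^14 m³ of water.
Spread over 3.67×10^14 m² of ocean, Δh = 1.298×10^14 / 3.67×10^14 = 0.353 m = 353 mm.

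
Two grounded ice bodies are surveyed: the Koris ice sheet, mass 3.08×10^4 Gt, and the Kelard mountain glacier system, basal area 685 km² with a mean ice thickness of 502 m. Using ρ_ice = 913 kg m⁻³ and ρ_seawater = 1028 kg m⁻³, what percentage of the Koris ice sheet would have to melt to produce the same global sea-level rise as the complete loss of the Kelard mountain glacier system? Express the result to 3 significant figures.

Equal sea-level rise means equal mass of meltwater, i.e. equal mass of ice lost.
Ice mass of Kelard: 3.140×10^14 kg; ice mass of Koris: 3.080×10^16 kg.
Fraction required = 3.140×10^14 / 3.080×10^16 = 0.0102 → 1.02 %.

≈ 1.02 %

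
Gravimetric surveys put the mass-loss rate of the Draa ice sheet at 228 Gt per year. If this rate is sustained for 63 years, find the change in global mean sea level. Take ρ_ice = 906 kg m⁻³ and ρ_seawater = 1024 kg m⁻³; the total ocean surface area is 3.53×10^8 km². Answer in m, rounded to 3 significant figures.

≈ 0.0397 m

Total mass lost = 228 Gt/yr × 63 yr = 1.436×10^4 Gt = 1.436×10^16 kg.
ρ_w = 1024 kg m⁻³, so water volume = 1.436×10^16 / 1024 = 1.403×10^13 m³.
Δh = 1.403×10^13 / 3.53×10^14 = 0.0397 m.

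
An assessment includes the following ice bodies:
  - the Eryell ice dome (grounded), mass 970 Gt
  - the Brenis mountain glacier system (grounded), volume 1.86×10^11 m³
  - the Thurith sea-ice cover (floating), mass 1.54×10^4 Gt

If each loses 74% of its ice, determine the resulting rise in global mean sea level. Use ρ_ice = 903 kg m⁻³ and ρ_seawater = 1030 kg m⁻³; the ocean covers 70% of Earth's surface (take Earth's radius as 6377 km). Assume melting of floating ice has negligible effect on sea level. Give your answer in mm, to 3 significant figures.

Eryell: 0.74 × 970 Gt = 7.178×10^14 kg; dividing by ρ_w = 1030 kg m⁻³ gives 6.969×10^11 m³ of water.
Brenis: 0.74 × 1.86×10^11 m³ × (903/1030) = 1.207×10^11 m³ of water.
The Thurith sea-ice cover is floating and already displaces its own weight of water, so its melt adds essentially nothing to sea level.
Total added water ≈ 8.176×10^11 m³ over 3.58×10^14 m² → Δh = 2.29×10^-3 m = 2.29 mm.

≈ 2.29 mm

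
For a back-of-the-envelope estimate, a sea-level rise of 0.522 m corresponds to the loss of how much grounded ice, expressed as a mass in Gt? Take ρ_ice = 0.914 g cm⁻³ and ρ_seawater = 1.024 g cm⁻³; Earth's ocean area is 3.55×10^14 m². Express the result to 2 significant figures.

≈ 1.9×10^5 Gt

Required water volume = Δh × A = 0.522 m × 3.55×10^14 m² = 1.853×10^14 m³.
ρ_w = 1.024 g cm⁻³ = 1024 kg m⁻³, so the mass of water = 1.853×10^14 m³ × 1024 kg m⁻³ = 1.898×10^17 kg = 1.9×10^5 Gt (and the same mass of ice, by conservation).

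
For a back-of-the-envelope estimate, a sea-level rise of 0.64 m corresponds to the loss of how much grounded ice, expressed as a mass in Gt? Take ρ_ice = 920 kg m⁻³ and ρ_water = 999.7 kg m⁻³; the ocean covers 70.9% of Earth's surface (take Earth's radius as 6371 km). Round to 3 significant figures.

≈ 2.31×10^5 Gt

Required water volume = Δh × A = 0.64 m × 3.62×10^14 m² = 2.314×10^14 m³.
ρ_w = 999.7 kg m⁻³, so the mass of water = 2.314×10^14 m³ × 999.7 kg m⁻³ = 2.314×10^17 kg = 2.31×10^5 Gt (and the same mass of ice, by conservation).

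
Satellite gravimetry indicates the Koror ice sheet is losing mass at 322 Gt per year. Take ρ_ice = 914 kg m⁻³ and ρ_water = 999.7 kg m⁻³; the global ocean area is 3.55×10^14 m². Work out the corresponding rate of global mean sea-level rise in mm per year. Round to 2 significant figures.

ρ_w = 999.7 kg m⁻³. Annual water volume added = 322 Gt / ρ_w = 3.220×10^14 kg / 999.7 kg m⁻³ = 3.221×10^11 m³.
Δh per year = 3.221×10^11 / 3.55×10^14 = 9.07×10^-4 m = 0.91 mm.

≈ 0.91 mm/yr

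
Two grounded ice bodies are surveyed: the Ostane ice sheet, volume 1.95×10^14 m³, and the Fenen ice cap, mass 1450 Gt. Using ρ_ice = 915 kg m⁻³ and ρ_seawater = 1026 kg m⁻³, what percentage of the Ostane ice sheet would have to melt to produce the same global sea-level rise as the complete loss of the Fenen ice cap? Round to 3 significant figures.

≈ 0.813 %

Equal sea-level rise means equal mass of meltwater, i.e. equal mass of ice lost.
Ice mass of Fenen: 1.450×10^15 kg; ice mass of Ostane: 1.784×10^17 kg.
Fraction required = 1.450×10^15 / 1.784×10^17 = 8.13×10^-3 → 0.813 %.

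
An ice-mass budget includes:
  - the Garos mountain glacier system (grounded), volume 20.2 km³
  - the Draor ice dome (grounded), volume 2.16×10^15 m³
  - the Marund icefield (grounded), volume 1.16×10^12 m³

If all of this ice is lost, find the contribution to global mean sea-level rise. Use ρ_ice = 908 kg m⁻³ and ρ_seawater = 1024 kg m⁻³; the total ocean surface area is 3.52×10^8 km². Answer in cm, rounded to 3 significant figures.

≈ 544 cm

Garos: 20.2 km³ × (908/1024) = 17.91 km³ of water.
Draor: 2.16×10^15 m³ × (908/1024) = 1.915×10^15 m³ of water.
Marund: 1.16×10^12 m³ × (908/1024) = 1.029×10^12 m³ of water.
Total added water ≈ 1.916×10^15 m³ over 3.52×10^14 m² → Δh = 5.44 m = 544 cm.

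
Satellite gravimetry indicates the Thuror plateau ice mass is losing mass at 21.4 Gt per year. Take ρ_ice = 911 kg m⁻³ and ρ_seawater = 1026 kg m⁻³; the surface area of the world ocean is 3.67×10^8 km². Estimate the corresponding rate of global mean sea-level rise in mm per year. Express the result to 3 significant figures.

ρ_w = 1026 kg m⁻³. Annual water volume added = 21.4 Gt / ρ_w = 2.140×10^13 kg / 1026 kg m⁻³ = 2.086×10^10 m³.
Δh per year = 2.086×10^10 / 3.67×10^14 = 5.68×10^-5 m = 0.0568 mm.

≈ 0.0568 mm/yr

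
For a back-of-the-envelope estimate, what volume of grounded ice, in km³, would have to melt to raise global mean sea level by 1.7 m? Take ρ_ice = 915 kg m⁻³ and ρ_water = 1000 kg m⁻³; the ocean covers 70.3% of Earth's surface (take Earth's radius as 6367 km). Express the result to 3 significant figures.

Required water volume = Δh × A = 1.7 m × 3.58×10^14 m² = 6.088×10^14 m³ = 6.088×10^5 km³.
Ice volume = water volume × ρ_w/ρ_ice = 6.088×10^5 × 1000/915 = 6.65×10^5 km³.

≈ 6.65×10^5 km³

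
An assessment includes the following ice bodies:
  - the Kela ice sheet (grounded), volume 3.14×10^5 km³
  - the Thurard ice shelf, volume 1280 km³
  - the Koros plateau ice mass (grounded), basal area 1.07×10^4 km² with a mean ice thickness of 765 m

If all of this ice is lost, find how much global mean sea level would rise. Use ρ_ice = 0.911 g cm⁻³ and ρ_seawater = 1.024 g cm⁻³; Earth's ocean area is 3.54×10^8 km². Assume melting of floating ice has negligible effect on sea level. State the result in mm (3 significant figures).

≈ 810 mm

Kela: 3.14×10^5 km³ × (911/1024) = 2.793×10^5 km³ of water.
The Thurard ice shelf is floating and already displaces its own weight of water, so its melt adds essentially nothing to sea level.
Koros: ice volume = 1.07×10^4 km² × 765 m = 8186 km³; 8186 × (911/1024) = 7282 km³ of water.
Total added water ≈ 2.866×10^14 m³ over 3.54×10^14 m² → Δh = 0.810 m = 810 mm.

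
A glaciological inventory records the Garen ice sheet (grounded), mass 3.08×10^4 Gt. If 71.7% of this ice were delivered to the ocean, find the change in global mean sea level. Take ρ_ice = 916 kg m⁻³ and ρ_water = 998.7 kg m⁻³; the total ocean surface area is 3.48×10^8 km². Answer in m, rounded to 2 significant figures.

≈ 0.064 m

Garen: 0.717 × 3.08×10^4 Gt = 2.208×10^16 kg; dividing by ρ_w = 998.7 kg m⁻³ gives 2.211×10^13 m³ of water.
Spread over 3.48×10^14 m² of ocean, Δh = 2.211×10^13 / 3.48×10^14 = 0.0635 m.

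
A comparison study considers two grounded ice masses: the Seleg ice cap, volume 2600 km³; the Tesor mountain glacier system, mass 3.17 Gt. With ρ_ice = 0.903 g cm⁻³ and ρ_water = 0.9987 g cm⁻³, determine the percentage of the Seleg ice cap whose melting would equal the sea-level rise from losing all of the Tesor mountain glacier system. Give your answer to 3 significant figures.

Equal sea-level rise means equal mass of meltwater, i.e. equal mass of ice lost.
Ice mass of Tesor: 3.170×10^12 kg; ice mass of Seleg: 2.348×10^15 kg.
Fraction required = 3.170×10^12 / 2.348×10^15 = 1.35×10^-3 → 0.135 %.

≈ 0.135 %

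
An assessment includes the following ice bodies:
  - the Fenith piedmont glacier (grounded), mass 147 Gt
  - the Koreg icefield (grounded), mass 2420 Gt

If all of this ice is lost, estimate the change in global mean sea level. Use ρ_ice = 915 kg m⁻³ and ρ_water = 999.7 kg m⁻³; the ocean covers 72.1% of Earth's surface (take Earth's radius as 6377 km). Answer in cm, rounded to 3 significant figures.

Fenith: 147 Gt = 1.470×10^14 kg; dividing by ρ_w = 999.7 kg m⁻³ gives 1.470×10^11 m³ of water.
Koreg: 2420 Gt = 2.420×10^15 kg; dividing by ρ_w = 999.7 kg m⁻³ gives 2.421×10^12 m³ of water.
Total added water ≈ 2.568×10^12 m³ over 3.68×10^14 m² → Δh = 6.97×10^-3 m = 0.697 cm.

≈ 0.697 cm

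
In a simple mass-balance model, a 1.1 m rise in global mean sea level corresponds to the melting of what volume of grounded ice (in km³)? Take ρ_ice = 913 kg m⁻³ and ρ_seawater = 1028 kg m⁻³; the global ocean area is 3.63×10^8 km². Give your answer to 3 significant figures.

≈ 4.50×10^5 km³

Required water volume = Δh × A = 1.1 m × 3.63×10^14 m² = 3.993×10^14 m³ = 3.993×10^5 km³.
Ice volume = water volume × ρ_w/ρ_ice = 3.993×10^5 × 1028/913 = 4.50×10^5 km³.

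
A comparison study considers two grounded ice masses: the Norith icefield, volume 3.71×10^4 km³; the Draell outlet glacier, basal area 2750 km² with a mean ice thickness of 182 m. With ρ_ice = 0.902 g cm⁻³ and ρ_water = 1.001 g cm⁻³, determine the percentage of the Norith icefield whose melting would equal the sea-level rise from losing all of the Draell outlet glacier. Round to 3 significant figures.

Equal sea-level rise means equal mass of meltwater, i.e. equal mass of ice lost.
Ice mass of Draell: 4.515×10^14 kg; ice mass of Norith: 3.346×10^16 kg.
Fraction required = 4.515×10^14 / 3.346×10^16 = 0.0135 → 1.35 %.

≈ 1.35 %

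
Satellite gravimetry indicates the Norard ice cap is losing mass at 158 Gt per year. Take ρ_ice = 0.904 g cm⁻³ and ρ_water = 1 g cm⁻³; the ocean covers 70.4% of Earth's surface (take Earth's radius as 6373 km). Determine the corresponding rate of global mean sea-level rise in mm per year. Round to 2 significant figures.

ρ_w = 1 g cm⁻³ = 1000 kg m⁻³. Annual water volume added = 158 Gt / ρ_w = 1.580×10^14 kg / 1000 kg m⁻³ = 1.580×10^11 m³.
Δh per year = 1.580×10^11 / 3.59×10^14 = 4.40×10^-4 m = 0.44 mm.

≈ 0.44 mm/yr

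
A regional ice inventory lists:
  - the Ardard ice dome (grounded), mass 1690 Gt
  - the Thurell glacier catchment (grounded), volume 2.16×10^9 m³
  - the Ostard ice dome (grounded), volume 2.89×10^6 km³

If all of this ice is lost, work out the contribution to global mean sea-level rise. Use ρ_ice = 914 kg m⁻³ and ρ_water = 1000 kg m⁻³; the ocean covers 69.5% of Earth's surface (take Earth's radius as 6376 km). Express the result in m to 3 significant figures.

≈ 7.44 m

Ardard: 1690 Gt = 1.690×10^15 kg; dividing by ρ_w = 1000 kg m⁻³ gives 1.690×10^12 m³ of water.
Thurell: 2.16×10^9 m³ × (914/1000) = 1.974×10^9 m³ of water.
Ostard: 2.89×10^6 km³ × (914/1000) = 2.641×10^6 km³ of water.
Total added water ≈ 2.643×10^15 m³ over 3.55×10^14 m² → Δh = 7.44 m.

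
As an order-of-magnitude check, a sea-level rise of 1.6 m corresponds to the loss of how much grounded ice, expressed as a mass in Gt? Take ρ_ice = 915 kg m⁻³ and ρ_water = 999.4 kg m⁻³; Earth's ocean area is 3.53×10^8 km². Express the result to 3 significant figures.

Required water volume = Δh × A = 1.6 m × 3.53×10^14 m² = 5.648×10^14 m³.
ρ_w = 999.4 kg m⁻³, so the mass of water = 5.648×10^14 m³ × 999.4 kg m⁻³ = 5.645×10^17 kg = 5.64×10^5 Gt (and the same mass of ice, by conservation).

≈ 5.64×10^5 Gt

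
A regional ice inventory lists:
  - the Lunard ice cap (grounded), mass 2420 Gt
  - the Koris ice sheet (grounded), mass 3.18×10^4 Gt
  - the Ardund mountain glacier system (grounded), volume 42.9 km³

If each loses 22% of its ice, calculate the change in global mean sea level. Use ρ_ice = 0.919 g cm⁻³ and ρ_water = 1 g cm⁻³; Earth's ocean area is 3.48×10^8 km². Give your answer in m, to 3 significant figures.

≈ 0.0217 m

Lunard: 0.22 × 2420 Gt = 5.324×10^14 kg; dividing by ρ_w = 1 g cm⁻³ = 1000 kg m⁻³ gives 5.324×10^11 m³ of water.
Koris: 0.22 × 3.18×10^4 Gt = 6.996×10^15 kg; dividing by ρ_w = 1000 kg m⁻³ gives 6.996×10^12 m³ of water.
Ardund: 0.22 × 42.9 km³ × (919/1000) = 8.674 km³ of water.
Total added water ≈ 7.537×10^12 m³ over 3.48×10^14 m² → Δh = 0.0217 m.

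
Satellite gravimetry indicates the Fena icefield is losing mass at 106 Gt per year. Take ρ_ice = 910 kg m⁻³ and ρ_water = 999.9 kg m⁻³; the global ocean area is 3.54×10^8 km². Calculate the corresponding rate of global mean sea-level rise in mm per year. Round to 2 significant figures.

ρ_w = 999.9 kg m⁻³. Annual water volume added = 106 Gt / ρ_w = 1.060×10^14 kg / 999.9 kg m⁻³ = 1.060×10^11 m³.
Δh per year = 1.060×10^11 / 3.54×10^14 = 2.99×10^-4 m = 0.30 mm.

≈ 0.30 mm/yr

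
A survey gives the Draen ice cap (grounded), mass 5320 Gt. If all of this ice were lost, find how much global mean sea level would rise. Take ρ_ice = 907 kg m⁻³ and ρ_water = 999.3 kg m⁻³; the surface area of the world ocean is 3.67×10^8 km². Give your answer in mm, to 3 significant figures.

Draen: 5320 Gt = 5.320×10^15 kg; dividing by ρ_w = 999.3 kg m⁻³ gives 5.324×10^12 m³ of water.
Spread over 3.67×10^14 m² of ocean, Δh = 5.324×10^12 / 3.67×10^14 = 0.0145 m = 14.5 mm.

≈ 14.5 mm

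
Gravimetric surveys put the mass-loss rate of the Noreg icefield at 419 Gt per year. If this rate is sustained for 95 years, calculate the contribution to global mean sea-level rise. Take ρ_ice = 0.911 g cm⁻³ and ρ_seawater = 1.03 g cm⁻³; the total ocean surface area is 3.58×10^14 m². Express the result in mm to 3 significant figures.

≈ 108 mm

Total mass lost = 419 Gt/yr × 95 yr = 3.980×10^4 Gt = 3.980×10^16 kg.
ρ_w = 1.03 g cm⁻³ = 1030 kg m⁻³, so water volume = 3.980×10^16 / 1030 = 3.865×10^13 m³.
Δh = 3.865×10^13 / 3.58×10^14 = 0.108 m = 108 mm.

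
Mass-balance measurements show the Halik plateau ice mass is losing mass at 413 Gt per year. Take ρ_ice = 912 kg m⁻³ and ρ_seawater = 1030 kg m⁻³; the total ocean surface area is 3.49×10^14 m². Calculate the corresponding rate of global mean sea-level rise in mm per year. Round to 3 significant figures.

ρ_w = 1030 kg m⁻³. Annual water volume added = 413 Gt / ρ_w = 4.130×10^14 kg / 1030 kg m⁻³ = 4.010×10^11 m³.
Δh per year = 4.010×10^11 / 3.49×10^14 = 1.15×10^-3 m = 1.15 mm.

≈ 1.15 mm/yr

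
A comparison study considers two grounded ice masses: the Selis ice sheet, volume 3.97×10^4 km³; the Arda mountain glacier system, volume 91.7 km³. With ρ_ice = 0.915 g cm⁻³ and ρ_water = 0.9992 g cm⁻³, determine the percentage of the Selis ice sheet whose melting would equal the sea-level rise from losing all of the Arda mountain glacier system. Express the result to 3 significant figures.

Equal sea-level rise means equal mass of meltwater, i.e. equal mass of ice lost.
Ice mass of Arda: 8.391×10^13 kg; ice mass of Selis: 3.633×10^16 kg.
Fraction required = 8.391×10^13 / 3.633×10^16 = 2.31×10^-3 → 0.231 %.

≈ 0.231 %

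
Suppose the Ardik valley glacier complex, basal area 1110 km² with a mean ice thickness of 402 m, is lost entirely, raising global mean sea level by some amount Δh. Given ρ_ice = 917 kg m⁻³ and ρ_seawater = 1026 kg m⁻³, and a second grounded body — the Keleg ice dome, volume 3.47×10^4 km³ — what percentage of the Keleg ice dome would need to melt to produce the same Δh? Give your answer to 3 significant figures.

≈ 1.29 %

Equal sea-level rise means equal mass of meltwater, i.e. equal mass of ice lost.
Ice mass of Ardik: 4.092×10^14 kg; ice mass of Keleg: 3.182×10^16 kg.
Fraction required = 4.092×10^14 / 3.182×10^16 = 0.0129 → 1.29 %.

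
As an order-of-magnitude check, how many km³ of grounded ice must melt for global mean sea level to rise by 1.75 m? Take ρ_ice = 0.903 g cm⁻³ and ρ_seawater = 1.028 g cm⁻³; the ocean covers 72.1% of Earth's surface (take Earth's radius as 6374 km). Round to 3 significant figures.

≈ 7.33×10^5 km³

Required water volume = Δh × A = 1.75 m × 3.68×10^14 m² = 6.442×10^14 m³ = 6.442×10^5 km³.
Ice volume = water volume × ρ_w/ρ_ice = 6.442×10^5 × 1028/903 = 7.33×10^5 km³.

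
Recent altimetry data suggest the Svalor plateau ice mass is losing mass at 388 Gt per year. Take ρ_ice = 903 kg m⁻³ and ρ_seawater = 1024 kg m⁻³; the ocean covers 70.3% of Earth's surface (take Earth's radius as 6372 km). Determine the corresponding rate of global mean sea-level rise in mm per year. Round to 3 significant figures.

ρ_w = 1024 kg m⁻³. Annual water volume added = 388 Gt / ρ_w = 3.880×10^14 kg / 1024 kg m⁻³ = 3.789×10^11 m³.
Δh per year = 3.789×10^11 / 3.59×10^14 = 1.06×10^-3 m = 1.06 mm.

≈ 1.06 mm/yr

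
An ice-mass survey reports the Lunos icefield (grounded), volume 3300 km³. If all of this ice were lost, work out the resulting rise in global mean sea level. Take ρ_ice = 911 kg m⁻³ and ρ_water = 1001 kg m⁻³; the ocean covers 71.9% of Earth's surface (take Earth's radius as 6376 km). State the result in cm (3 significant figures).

Lunos: 3300 km³ × (911/1001) = 3003 km³ of water.
Spread over 3.67×10^14 m² of ocean, Δh = 3.003×10^12 / 3.67×10^14 = 8.18×10^-3 m = 0.818 cm.

≈ 0.818 cm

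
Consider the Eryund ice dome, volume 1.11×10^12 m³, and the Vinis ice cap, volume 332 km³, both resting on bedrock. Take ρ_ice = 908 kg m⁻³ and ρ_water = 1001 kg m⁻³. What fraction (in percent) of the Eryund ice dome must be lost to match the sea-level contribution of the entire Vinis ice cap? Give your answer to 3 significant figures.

Equal sea-level rise means equal mass of meltwater, i.e. equal mass of ice lost.
Ice mass of Vinis: 3.015×10^14 kg; ice mass of Eryund: 1.008×10^15 kg.
Fraction required = 3.015×10^14 / 1.008×10^15 = 0.299 → 29.9 %.

≈ 29.9 %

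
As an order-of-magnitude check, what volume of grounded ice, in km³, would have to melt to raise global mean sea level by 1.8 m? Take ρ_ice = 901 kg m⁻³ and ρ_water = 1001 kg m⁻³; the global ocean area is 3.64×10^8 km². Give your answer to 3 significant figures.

Required water volume = Δh × A = 1.8 m × 3.64×10^14 m² = 6.552×10^14 m³ = 6.552×10^5 km³.
Ice volume = water volume × ρ_w/ρ_ice = 6.552×10^5 × 1001/901 = 7.28×10^5 km³.

≈ 7.28×10^5 km³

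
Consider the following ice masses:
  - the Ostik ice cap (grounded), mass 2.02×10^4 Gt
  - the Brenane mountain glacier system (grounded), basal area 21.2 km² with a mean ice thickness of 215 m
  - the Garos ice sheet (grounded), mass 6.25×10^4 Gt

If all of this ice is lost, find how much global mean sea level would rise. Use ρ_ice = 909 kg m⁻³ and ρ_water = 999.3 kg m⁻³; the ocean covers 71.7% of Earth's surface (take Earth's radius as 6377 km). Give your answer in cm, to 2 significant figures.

≈ 23 cm

Ostik: 2.02×10^4 Gt = 2.020×10^16 kg; dividing by ρ_w = 999.3 kg m⁻³ gives 2.021×10^13 m³ of water.
Brenane: ice volume = 21.2 km² × 215 m = 4.558 km³; 4.558 × (909/999.3) = 4.146 km³ of water.
Garos: 6.25×10^4 Gt = 6.250×10^16 kg; dividing by ρ_w = 999.3 kg m⁻³ gives 6.254×10^13 m³ of water.
Total added water ≈ 8.276×10^13 m³ over 3.66×10^14 m² → Δh = 0.226 m = 23 cm.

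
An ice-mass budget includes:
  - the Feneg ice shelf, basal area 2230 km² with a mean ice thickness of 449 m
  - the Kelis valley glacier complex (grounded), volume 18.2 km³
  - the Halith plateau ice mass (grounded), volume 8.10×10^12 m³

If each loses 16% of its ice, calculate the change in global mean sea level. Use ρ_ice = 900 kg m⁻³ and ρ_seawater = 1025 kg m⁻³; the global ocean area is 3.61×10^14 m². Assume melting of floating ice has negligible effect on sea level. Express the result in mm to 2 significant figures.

≈ 3.2 mm

The Feneg ice shelf is floating and already displaces its own weight of water, so its melt adds essentially nothing to sea level.
Kelis: 0.16 × 18.2 km³ × (900/1025) = 2.557 km³ of water.
Halith: 0.16 × 8.10×10^12 m³ × (900/1025) = 1.138×10^12 m³ of water.
Total added water ≈ 1.141×10^12 m³ over 3.61×10^14 m² → Δh = 3.16×10^-3 m = 3.2 mm.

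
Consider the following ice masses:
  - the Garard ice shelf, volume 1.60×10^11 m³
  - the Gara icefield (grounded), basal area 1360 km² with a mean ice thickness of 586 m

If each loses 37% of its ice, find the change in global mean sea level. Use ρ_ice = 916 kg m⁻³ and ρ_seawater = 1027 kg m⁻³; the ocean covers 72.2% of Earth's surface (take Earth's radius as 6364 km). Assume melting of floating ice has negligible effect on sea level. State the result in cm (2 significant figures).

The Garard ice shelf is floating and already displaces its own weight of water, so its melt adds essentially nothing to sea level.
Gara: ice volume = 1360 km² × 586 m = 797.0 km³; 0.37 × 797.0 × (916/1027) = 263.0 km³ of water.
Total added water ≈ 2.630×10^11 m³ over 3.67×10^14 m² → Δh = 7.16×10^-4 m = 0.072 cm.

≈ 0.072 cm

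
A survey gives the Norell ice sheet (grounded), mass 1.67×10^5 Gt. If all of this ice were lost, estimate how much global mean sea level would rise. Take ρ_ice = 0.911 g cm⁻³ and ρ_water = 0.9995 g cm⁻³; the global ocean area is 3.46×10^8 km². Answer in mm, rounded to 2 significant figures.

≈ 480 mm

Norell: 1.67×10^5 Gt = 1.670×10^17 kg; dividing by ρ_w = 0.9995 g cm⁻³ = 999.5 kg m⁻³ gives 1.671×10^14 m³ of water.
Spread over 3.46×10^14 m² of ocean, Δh = 1.671×10^14 / 3.46×10^14 = 0.483 m = 480 mm.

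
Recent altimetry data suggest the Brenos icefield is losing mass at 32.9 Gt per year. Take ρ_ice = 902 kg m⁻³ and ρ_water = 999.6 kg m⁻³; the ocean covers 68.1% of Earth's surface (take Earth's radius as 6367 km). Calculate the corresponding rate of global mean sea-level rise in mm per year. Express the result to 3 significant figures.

ρ_w = 999.6 kg m⁻³. Annual water volume added = 32.9 Gt / ρ_w = 3.290×10^13 kg / 999.6 kg m⁻³ = 3.291×10^10 m³.
Δh per year = 3.291×10^10 / 3.47×10^14 = 9.49×10^-5 m = 0.0949 mm.

≈ 0.0949 mm/yr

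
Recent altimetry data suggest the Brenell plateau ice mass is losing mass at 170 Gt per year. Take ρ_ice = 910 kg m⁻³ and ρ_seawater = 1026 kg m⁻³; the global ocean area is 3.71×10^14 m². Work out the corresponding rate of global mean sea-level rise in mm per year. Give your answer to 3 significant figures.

ρ_w = 1026 kg m⁻³. Annual water volume added = 170 Gt / ρ_w = 1.700×10^14 kg / 1026 kg m⁻³ = 1.657×10^11 m³.
Δh per year = 1.657×10^11 / 3.71×10^14 = 4.47×10^-4 m = 0.447 mm.

≈ 0.447 mm/yr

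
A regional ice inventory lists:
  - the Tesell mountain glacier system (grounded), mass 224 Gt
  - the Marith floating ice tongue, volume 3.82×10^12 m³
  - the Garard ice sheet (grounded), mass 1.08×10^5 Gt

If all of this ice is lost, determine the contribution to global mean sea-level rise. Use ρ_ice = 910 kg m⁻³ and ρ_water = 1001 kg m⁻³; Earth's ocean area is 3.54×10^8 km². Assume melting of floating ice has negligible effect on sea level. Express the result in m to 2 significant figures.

≈ 0.31 m

Tesell: 224 Gt = 2.240×10^14 kg; dividing by ρ_w = 1001 kg m⁻³ gives 2.238×10^11 m³ of water.
The Marith floating ice tongue is floating and already displaces its own weight of water, so its melt adds essentially nothing to sea level.
Garard: 1.08×10^5 Gt = 1.080×10^17 kg; dividing by ρ_w = 1001 kg m⁻³ gives 1.079×10^14 m³ of water.
Total added water ≈ 1.081×10^14 m³ over 3.54×10^14 m² → Δh = 0.305 m.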